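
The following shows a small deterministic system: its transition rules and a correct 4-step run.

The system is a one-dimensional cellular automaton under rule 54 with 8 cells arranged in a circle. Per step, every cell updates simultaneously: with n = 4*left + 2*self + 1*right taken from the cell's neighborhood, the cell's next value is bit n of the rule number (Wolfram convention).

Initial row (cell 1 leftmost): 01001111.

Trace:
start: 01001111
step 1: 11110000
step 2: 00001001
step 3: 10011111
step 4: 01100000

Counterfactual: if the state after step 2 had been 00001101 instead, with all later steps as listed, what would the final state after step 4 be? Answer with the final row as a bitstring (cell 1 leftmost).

state after step 2 := 00001101
step 3: 10010011
step 4: 01111100

01111100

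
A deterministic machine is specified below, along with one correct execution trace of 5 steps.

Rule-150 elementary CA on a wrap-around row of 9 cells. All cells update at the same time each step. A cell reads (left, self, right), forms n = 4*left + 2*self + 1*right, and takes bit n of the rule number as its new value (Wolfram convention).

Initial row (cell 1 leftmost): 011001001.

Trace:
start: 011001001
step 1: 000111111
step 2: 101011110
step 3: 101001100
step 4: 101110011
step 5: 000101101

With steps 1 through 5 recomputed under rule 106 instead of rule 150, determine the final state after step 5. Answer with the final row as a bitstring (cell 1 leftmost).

001111110

(re-executing steps 1..5 under rule 106; state before step 1: 011001001)
step 1: 111010010
step 2: 101100101
step 3: 111101011
step 4: 000110110
step 5: 001111110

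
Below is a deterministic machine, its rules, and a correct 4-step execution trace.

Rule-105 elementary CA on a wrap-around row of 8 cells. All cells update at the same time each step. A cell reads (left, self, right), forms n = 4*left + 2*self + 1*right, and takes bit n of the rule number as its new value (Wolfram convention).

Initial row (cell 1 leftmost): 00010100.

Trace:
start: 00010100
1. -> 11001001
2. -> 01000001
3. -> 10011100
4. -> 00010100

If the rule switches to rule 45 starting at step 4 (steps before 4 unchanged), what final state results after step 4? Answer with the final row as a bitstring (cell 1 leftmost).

10010000

(re-executing step 4 under rule 45; state before step 4: 10011100)
4. -> 10010000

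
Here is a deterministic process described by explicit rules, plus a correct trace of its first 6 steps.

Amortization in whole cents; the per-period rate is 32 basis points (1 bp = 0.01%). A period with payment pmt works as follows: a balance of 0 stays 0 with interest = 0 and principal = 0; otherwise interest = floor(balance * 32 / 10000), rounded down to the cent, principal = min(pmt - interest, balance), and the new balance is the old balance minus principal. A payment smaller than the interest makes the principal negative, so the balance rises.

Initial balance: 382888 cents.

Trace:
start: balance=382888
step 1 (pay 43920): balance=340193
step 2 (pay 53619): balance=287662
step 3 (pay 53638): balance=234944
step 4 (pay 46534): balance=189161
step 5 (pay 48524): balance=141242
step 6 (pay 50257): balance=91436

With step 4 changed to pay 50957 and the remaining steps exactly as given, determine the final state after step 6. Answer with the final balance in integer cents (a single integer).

86985

(re-executing from step 4 with the substitution; state before step 4: balance=234944)
step 4 (pay 50957): balance=184738
step 5 (pay 48524): balance=136805
step 6 (pay 50257): balance=86985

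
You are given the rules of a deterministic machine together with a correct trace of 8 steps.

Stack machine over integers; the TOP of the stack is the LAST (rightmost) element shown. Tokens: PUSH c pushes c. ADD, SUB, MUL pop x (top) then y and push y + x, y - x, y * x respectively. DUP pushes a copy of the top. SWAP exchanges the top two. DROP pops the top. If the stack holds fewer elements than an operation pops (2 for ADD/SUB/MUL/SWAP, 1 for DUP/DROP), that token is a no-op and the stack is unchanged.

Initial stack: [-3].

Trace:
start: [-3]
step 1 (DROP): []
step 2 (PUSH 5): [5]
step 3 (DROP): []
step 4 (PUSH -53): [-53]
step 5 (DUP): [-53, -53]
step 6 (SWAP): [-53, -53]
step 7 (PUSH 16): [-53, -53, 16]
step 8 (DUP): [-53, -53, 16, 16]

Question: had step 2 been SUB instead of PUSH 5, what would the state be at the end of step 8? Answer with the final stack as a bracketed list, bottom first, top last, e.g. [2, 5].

[-53, -53, 16, 16]

(re-executing from step 2 with the substitution; state before step 2: [])
step 2 (SUB): []
step 3 (DROP): []
step 4 (PUSH -53): [-53]
step 5 (DUP): [-53, -53]
step 6 (SWAP): [-53, -53]
step 7 (PUSH 16): [-53, -53, 16]
step 8 (DUP): [-53, -53, 16, 16]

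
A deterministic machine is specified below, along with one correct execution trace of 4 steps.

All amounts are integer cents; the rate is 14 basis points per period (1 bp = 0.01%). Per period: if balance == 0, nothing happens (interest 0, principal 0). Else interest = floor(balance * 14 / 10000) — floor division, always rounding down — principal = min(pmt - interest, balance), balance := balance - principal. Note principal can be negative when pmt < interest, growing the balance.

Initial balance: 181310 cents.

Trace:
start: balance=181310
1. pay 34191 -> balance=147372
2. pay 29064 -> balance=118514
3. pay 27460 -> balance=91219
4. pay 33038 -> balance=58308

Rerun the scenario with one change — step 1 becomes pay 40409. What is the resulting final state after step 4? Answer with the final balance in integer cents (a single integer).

52064

(re-executing from step 1 with the substitution; state before step 1: balance=181310)
1. pay 40409 -> balance=141154
2. pay 29064 -> balance=112287
3. pay 27460 -> balance=84984
4. pay 33038 -> balance=52064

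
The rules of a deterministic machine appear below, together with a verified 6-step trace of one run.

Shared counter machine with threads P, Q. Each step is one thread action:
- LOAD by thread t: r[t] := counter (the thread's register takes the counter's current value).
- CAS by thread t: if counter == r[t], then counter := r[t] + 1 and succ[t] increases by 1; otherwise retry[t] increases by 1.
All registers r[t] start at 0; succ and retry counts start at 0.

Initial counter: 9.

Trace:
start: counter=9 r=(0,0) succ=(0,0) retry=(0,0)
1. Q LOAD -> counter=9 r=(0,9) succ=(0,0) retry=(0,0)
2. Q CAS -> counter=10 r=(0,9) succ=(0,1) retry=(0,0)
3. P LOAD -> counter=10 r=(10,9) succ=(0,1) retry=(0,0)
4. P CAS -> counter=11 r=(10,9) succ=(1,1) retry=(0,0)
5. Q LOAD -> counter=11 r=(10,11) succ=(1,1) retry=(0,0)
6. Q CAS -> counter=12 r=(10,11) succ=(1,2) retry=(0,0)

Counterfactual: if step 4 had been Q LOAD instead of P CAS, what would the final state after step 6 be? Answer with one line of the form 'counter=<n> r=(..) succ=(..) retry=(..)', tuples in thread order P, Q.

(re-executing from step 4 with the substitution; state before step 4: counter=10 r=(10,9) succ=(0,1) retry=(0,0))
4. Q LOAD -> counter=10 r=(10,10) succ=(0,1) retry=(0,0)
5. Q LOAD -> counter=10 r=(10,10) succ=(0,1) retry=(0,0)
6. Q CAS -> counter=11 r=(10,10) succ=(0,2) retry=(0,0)

counter=11 r=(10,10) succ=(0,2) retry=(0,0)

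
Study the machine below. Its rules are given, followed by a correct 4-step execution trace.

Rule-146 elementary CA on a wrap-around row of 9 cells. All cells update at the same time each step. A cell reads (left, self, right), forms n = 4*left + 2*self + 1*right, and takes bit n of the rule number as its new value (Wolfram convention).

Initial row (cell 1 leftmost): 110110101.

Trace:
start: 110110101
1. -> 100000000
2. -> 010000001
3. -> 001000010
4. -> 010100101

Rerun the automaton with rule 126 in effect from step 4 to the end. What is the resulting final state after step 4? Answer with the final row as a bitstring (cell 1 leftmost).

(re-executing step 4 under rule 126; state before step 4: 001000010)
4. -> 011100111

011100111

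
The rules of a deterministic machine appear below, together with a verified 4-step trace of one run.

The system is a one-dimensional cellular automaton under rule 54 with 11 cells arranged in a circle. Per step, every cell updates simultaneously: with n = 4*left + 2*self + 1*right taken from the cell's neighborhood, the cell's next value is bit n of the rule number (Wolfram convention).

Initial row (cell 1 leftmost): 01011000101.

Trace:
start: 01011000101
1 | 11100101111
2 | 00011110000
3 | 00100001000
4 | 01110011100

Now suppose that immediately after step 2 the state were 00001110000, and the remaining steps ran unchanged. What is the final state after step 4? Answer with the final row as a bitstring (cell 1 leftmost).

00111011100

state after step 2 := 00001110000
3 | 00010001000
4 | 00111011100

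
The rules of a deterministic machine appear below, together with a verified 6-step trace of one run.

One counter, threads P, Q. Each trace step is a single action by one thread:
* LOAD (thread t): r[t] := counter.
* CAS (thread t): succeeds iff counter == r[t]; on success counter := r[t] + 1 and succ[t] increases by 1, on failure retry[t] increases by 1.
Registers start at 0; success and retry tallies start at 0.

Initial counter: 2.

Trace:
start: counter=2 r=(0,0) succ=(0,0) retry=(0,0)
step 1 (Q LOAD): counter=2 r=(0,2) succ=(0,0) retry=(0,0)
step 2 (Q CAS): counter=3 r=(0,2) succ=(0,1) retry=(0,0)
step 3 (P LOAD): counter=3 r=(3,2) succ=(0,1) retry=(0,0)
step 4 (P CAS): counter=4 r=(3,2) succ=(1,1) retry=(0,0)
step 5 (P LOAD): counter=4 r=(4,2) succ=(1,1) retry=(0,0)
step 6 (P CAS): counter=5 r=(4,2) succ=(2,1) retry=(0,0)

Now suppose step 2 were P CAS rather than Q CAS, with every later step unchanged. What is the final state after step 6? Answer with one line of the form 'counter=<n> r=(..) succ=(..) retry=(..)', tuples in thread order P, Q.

(re-executing from step 2 with the substitution; state before step 2: counter=2 r=(0,2) succ=(0,0) retry=(0,0))
step 2 (P CAS): counter=2 r=(0,2) succ=(0,0) retry=(1,0)
step 3 (P LOAD): counter=2 r=(2,2) succ=(0,0) retry=(1,0)
step 4 (P CAS): counter=3 r=(2,2) succ=(1,0) retry=(1,0)
step 5 (P LOAD): counter=3 r=(3,2) succ=(1,0) retry=(1,0)
step 6 (P CAS): counter=4 r=(3,2) succ=(2,0) retry=(1,0)

counter=4 r=(3,2) succ=(2,0) retry=(1,0)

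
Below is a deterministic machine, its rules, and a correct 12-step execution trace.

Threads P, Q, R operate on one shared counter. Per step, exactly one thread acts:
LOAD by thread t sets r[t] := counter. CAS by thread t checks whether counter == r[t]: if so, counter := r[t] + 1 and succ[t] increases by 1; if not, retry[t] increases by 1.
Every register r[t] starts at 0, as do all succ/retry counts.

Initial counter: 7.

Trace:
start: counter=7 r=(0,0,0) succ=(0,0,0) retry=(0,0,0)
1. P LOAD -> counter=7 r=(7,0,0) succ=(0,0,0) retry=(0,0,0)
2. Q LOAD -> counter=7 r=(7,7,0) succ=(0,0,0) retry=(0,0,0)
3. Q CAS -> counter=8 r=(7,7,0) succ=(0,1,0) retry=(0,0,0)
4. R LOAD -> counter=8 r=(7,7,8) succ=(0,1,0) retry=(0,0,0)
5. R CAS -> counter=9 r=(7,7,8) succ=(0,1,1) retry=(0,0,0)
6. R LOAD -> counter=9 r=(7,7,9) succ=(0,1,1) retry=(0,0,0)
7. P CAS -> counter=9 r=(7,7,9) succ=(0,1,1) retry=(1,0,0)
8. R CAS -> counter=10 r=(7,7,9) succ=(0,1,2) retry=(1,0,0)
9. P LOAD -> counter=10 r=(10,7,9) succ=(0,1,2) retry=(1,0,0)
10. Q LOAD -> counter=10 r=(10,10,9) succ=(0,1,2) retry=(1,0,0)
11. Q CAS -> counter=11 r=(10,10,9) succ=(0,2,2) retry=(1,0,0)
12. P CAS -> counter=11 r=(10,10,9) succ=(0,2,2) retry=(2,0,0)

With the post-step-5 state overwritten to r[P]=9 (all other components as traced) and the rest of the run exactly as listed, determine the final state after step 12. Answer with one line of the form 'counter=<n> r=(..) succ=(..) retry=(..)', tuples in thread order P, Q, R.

counter=11 r=(10,10,9) succ=(1,2,1) retry=(1,0,1)

state after step 5 := counter=9 r=(9,7,8) succ=(0,1,1) retry=(0,0,0)
6. R LOAD -> counter=9 r=(9,7,9) succ=(0,1,1) retry=(0,0,0)
7. P CAS -> counter=10 r=(9,7,9) succ=(1,1,1) retry=(0,0,0)
8. R CAS -> counter=10 r=(9,7,9) succ=(1,1,1) retry=(0,0,1)
9. P LOAD -> counter=10 r=(10,7,9) succ=(1,1,1) retry=(0,0,1)
10. Q LOAD -> counter=10 r=(10,10,9) succ=(1,1,1) retry=(0,0,1)
11. Q CAS -> counter=11 r=(10,10,9) succ=(1,2,1) retry=(0,0,1)
12. P CAS -> counter=11 r=(10,10,9) succ=(1,2,1) retry=(1,0,1)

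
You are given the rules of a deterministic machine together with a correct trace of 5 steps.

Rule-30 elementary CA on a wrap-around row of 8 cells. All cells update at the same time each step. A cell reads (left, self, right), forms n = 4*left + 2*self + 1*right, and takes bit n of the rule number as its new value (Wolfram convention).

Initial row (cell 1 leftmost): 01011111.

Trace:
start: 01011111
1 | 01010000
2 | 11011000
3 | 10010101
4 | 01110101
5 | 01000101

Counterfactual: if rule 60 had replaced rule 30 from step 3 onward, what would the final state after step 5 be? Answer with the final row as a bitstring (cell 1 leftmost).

(re-executing steps 3..5 under rule 60; state before step 3: 11011000)
3 | 10110100
4 | 11101110
5 | 10011001

10011001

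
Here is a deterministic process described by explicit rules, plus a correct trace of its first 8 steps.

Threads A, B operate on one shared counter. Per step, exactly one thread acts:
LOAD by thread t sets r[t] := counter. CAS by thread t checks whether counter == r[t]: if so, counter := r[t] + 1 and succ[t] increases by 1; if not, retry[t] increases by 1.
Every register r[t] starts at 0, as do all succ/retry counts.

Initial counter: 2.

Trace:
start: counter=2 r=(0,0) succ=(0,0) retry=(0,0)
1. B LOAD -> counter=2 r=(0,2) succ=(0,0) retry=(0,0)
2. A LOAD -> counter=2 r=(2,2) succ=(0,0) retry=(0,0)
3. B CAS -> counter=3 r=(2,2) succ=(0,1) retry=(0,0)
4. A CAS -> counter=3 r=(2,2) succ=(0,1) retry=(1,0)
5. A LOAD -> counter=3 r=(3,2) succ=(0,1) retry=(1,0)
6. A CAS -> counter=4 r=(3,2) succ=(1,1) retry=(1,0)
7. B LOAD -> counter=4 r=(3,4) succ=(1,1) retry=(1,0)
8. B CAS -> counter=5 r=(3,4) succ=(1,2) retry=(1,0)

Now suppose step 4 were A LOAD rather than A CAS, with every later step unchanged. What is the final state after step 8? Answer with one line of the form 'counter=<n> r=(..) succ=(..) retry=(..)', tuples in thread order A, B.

counter=5 r=(3,4) succ=(1,2) retry=(0,0)

(re-executing from step 4 with the substitution; state before step 4: counter=3 r=(2,2) succ=(0,1) retry=(0,0))
4. A LOAD -> counter=3 r=(3,2) succ=(0,1) retry=(0,0)
5. A LOAD -> counter=3 r=(3,2) succ=(0,1) retry=(0,0)
6. A CAS -> counter=4 r=(3,2) succ=(1,1) retry=(0,0)
7. B LOAD -> counter=4 r=(3,4) succ=(1,1) retry=(0,0)
8. B CAS -> counter=5 r=(3,4) succ=(1,2) retry=(0,0)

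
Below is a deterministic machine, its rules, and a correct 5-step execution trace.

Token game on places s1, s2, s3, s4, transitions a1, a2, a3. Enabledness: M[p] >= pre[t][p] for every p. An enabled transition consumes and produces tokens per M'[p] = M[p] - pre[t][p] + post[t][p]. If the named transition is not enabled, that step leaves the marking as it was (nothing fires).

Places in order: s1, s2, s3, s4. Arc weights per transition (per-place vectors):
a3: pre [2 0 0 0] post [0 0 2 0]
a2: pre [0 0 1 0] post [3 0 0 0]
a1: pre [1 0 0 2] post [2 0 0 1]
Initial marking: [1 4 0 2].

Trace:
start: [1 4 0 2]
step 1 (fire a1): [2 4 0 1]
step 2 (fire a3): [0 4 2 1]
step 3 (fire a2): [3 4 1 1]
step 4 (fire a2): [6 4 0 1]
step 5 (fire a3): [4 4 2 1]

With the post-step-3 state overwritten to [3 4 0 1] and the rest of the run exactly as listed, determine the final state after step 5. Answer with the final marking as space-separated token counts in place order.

1 4 2 1

state after step 3 := [3 4 0 1]
step 4 (fire a2): [3 4 0 1]
step 5 (fire a3): [1 4 2 1]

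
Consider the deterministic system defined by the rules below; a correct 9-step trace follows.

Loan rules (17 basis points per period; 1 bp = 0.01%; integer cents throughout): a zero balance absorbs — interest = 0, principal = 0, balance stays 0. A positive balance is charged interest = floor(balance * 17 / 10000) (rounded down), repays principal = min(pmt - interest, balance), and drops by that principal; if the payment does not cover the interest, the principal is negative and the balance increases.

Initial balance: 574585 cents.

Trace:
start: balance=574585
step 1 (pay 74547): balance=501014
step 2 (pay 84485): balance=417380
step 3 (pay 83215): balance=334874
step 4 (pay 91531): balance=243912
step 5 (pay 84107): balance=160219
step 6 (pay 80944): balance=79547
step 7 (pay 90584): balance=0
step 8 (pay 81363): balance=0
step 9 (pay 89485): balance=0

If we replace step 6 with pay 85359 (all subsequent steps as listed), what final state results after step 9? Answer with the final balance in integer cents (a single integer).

0

(re-executing from step 6 with the substitution; state before step 6: balance=160219)
step 6 (pay 85359): balance=75132
step 7 (pay 90584): balance=0
step 8 (pay 81363): balance=0
step 9 (pay 89485): balance=0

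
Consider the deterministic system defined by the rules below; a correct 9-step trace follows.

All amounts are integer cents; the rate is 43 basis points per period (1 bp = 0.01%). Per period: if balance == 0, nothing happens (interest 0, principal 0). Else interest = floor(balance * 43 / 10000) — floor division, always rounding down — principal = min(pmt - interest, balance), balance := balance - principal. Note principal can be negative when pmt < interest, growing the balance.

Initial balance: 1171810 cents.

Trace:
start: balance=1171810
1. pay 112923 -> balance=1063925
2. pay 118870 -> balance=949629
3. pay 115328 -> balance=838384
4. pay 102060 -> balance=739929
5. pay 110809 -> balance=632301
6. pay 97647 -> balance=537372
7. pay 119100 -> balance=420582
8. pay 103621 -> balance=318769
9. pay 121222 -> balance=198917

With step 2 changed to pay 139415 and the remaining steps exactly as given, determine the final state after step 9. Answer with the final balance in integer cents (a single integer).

177747

(re-executing from step 2 with the substitution; state before step 2: balance=1063925)
2. pay 139415 -> balance=929084
3. pay 115328 -> balance=817751
4. pay 102060 -> balance=719207
5. pay 110809 -> balance=611490
6. pay 97647 -> balance=516472
7. pay 119100 -> balance=399592
8. pay 103621 -> balance=297689
9. pay 121222 -> balance=177747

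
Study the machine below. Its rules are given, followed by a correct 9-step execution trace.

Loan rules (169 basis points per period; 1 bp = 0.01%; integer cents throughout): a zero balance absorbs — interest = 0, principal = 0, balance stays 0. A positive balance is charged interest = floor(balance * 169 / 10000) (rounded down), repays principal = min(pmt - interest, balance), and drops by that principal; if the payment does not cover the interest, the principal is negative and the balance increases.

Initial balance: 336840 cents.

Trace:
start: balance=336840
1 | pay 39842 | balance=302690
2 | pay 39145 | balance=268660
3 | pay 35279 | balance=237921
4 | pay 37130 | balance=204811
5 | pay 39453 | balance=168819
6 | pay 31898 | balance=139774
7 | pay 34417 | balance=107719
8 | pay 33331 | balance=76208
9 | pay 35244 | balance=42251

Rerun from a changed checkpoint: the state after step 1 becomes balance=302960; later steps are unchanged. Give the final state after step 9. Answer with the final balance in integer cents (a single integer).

42561

state after step 1 := balance=302960
2 | pay 39145 | balance=268935
3 | pay 35279 | balance=238201
4 | pay 37130 | balance=205096
5 | pay 39453 | balance=169109
6 | pay 31898 | balance=140068
7 | pay 34417 | balance=108018
8 | pay 33331 | balance=76512
9 | pay 35244 | balance=42561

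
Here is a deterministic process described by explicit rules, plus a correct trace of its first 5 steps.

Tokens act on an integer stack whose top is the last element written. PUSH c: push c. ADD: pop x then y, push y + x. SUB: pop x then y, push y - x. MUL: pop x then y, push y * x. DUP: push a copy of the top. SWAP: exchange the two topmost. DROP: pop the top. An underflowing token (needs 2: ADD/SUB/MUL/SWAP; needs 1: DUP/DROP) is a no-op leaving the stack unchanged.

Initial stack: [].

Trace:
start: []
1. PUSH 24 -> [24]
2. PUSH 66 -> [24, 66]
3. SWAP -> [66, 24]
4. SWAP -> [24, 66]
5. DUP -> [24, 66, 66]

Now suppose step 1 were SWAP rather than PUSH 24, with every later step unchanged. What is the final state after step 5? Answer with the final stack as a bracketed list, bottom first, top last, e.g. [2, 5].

(re-executing from step 1 with the substitution; state before step 1: [])
1. SWAP -> []
2. PUSH 66 -> [66]
3. SWAP -> [66]
4. SWAP -> [66]
5. DUP -> [66, 66]

[66, 66]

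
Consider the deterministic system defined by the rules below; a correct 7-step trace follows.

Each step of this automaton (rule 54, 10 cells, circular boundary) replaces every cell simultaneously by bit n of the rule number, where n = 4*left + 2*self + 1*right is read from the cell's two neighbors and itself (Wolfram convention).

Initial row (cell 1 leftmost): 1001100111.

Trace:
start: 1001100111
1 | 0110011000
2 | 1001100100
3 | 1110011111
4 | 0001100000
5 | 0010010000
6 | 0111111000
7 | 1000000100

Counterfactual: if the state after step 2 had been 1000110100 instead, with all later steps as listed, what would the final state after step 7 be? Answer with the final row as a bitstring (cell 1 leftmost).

0001100011

state after step 2 := 1000110100
3 | 1101001111
4 | 0011110000
5 | 0100001000
6 | 1110011100
7 | 0001100011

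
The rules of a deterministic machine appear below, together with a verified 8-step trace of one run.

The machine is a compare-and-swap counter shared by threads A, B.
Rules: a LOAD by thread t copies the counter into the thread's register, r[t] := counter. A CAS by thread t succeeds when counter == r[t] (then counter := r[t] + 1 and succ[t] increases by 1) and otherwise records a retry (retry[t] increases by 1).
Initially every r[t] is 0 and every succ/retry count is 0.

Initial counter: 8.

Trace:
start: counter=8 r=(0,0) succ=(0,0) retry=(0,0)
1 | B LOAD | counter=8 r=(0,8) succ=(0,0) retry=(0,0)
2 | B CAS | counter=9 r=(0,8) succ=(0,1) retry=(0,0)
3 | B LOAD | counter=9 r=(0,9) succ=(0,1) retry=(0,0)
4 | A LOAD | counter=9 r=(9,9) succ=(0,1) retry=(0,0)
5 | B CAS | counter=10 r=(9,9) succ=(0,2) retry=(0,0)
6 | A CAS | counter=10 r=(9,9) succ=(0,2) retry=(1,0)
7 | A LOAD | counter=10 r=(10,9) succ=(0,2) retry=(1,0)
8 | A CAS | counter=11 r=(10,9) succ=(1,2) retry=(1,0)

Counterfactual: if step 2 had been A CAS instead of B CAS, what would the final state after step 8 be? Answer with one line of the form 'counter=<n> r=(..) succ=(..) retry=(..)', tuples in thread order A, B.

counter=10 r=(9,8) succ=(1,1) retry=(2,0)

(re-executing from step 2 with the substitution; state before step 2: counter=8 r=(0,8) succ=(0,0) retry=(0,0))
2 | A CAS | counter=8 r=(0,8) succ=(0,0) retry=(1,0)
3 | B LOAD | counter=8 r=(0,8) succ=(0,0) retry=(1,0)
4 | A LOAD | counter=8 r=(8,8) succ=(0,0) retry=(1,0)
5 | B CAS | counter=9 r=(8,8) succ=(0,1) retry=(1,0)
6 | A CAS | counter=9 r=(8,8) succ=(0,1) retry=(2,0)
7 | A LOAD | counter=9 r=(9,8) succ=(0,1) retry=(2,0)
8 | A CAS | counter=10 r=(9,8) succ=(1,1) retry=(2,0)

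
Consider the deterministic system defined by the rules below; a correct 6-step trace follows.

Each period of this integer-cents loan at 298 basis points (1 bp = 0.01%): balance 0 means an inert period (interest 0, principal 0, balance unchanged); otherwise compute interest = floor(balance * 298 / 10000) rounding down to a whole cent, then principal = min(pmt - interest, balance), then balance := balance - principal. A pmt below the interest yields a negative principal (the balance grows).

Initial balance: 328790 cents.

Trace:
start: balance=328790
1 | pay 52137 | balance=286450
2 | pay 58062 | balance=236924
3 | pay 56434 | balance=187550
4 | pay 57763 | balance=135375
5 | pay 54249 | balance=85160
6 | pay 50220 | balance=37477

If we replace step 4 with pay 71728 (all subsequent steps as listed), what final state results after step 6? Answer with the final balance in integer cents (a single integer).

22668

(re-executing from step 4 with the substitution; state before step 4: balance=187550)
4 | pay 71728 | balance=121410
5 | pay 54249 | balance=70779
6 | pay 50220 | balance=22668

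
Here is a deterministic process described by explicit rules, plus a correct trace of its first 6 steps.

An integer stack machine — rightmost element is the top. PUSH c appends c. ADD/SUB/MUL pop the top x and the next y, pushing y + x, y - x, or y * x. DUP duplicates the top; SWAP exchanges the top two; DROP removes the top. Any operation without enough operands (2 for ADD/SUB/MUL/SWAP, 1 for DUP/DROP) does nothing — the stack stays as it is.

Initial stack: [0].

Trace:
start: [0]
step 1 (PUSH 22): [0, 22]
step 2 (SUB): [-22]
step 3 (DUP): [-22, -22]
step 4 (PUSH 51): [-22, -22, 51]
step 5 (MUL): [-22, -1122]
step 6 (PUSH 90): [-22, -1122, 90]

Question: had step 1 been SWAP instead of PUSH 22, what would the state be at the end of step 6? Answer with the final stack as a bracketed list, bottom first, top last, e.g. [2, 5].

(re-executing from step 1 with the substitution; state before step 1: [0])
step 1 (SWAP): [0]
step 2 (SUB): [0]
step 3 (DUP): [0, 0]
step 4 (PUSH 51): [0, 0, 51]
step 5 (MUL): [0, 0]
step 6 (PUSH 90): [0, 0, 90]

[0, 0, 90]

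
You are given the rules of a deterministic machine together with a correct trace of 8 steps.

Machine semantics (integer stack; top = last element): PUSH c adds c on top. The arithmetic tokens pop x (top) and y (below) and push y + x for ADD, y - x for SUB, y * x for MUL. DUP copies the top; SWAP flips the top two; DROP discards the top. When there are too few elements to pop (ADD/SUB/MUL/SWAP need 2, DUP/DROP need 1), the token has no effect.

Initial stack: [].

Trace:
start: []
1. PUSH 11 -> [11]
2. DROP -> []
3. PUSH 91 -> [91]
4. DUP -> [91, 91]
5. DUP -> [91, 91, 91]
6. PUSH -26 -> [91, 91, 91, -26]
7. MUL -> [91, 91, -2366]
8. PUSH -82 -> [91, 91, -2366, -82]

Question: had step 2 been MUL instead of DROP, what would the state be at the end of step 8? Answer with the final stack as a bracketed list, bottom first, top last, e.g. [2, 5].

(re-executing from step 2 with the substitution; state before step 2: [11])
2. MUL -> [11]
3. PUSH 91 -> [11, 91]
4. DUP -> [11, 91, 91]
5. DUP -> [11, 91, 91, 91]
6. PUSH -26 -> [11, 91, 91, 91, -26]
7. MUL -> [11, 91, 91, -2366]
8. PUSH -82 -> [11, 91, 91, -2366, -82]

[11, 91, 91, -2366, -82]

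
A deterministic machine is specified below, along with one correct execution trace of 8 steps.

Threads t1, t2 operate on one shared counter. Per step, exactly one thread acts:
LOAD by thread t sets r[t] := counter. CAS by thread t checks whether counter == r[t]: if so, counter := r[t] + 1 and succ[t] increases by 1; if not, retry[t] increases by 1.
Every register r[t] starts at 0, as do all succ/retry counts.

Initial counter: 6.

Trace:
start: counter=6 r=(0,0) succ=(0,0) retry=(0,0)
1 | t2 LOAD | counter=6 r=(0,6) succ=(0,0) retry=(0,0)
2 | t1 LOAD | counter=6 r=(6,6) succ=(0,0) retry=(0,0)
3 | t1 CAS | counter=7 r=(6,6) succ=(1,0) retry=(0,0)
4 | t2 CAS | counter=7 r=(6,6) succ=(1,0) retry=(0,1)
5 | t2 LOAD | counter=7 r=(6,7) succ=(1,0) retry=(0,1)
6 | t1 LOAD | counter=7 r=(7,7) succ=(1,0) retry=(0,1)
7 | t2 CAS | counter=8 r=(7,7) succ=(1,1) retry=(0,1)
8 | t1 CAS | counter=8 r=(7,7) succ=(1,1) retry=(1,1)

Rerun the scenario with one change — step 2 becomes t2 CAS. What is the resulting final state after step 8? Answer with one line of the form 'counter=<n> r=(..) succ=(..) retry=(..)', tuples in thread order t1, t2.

counter=8 r=(7,7) succ=(0,2) retry=(2,1)

(re-executing from step 2 with the substitution; state before step 2: counter=6 r=(0,6) succ=(0,0) retry=(0,0))
2 | t2 CAS | counter=7 r=(0,6) succ=(0,1) retry=(0,0)
3 | t1 CAS | counter=7 r=(0,6) succ=(0,1) retry=(1,0)
4 | t2 CAS | counter=7 r=(0,6) succ=(0,1) retry=(1,1)
5 | t2 LOAD | counter=7 r=(0,7) succ=(0,1) retry=(1,1)
6 | t1 LOAD | counter=7 r=(7,7) succ=(0,1) retry=(1,1)
7 | t2 CAS | counter=8 r=(7,7) succ=(0,2) retry=(1,1)
8 | t1 CAS | counter=8 r=(7,7) succ=(0,2) retry=(2,1)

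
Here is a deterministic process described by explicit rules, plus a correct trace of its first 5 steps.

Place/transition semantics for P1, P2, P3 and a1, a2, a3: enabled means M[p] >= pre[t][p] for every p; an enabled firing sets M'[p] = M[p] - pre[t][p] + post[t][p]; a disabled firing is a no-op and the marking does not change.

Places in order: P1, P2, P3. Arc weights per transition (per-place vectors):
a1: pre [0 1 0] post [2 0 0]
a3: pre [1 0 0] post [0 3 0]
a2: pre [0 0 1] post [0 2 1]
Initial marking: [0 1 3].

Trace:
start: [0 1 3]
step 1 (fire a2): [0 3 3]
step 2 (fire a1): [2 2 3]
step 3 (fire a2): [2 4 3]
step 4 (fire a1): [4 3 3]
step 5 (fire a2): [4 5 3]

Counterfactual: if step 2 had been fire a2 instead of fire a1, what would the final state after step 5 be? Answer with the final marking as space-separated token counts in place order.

2 8 3

(re-executing from step 2 with the substitution; state before step 2: [0 3 3])
step 2 (fire a2): [0 5 3]
step 3 (fire a2): [0 7 3]
step 4 (fire a1): [2 6 3]
step 5 (fire a2): [2 8 3]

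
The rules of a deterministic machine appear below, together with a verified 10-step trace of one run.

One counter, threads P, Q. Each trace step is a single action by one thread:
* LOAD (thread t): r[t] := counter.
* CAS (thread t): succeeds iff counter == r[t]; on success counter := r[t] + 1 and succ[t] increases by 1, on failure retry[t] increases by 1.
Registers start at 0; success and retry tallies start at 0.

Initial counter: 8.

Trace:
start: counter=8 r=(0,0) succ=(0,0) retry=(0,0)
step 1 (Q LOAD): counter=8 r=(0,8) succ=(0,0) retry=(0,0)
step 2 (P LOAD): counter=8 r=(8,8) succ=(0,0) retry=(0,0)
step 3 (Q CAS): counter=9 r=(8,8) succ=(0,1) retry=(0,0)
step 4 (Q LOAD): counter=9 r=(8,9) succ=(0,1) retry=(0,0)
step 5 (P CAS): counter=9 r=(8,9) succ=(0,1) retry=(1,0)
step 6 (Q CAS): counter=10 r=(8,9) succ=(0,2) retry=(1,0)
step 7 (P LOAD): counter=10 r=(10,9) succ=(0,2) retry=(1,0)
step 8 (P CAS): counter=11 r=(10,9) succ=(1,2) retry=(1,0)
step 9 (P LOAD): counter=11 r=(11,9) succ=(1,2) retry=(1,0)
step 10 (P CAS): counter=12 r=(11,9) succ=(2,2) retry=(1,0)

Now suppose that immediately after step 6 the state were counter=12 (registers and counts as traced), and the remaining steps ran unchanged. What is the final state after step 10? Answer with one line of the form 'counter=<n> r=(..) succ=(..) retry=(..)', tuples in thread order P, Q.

counter=14 r=(13,9) succ=(2,2) retry=(1,0)

state after step 6 := counter=12 r=(8,9) succ=(0,2) retry=(1,0)
step 7 (P LOAD): counter=12 r=(12,9) succ=(0,2) retry=(1,0)
step 8 (P CAS): counter=13 r=(12,9) succ=(1,2) retry=(1,0)
step 9 (P LOAD): counter=13 r=(13,9) succ=(1,2) retry=(1,0)
step 10 (P CAS): counter=14 r=(13,9) succ=(2,2) retry=(1,0)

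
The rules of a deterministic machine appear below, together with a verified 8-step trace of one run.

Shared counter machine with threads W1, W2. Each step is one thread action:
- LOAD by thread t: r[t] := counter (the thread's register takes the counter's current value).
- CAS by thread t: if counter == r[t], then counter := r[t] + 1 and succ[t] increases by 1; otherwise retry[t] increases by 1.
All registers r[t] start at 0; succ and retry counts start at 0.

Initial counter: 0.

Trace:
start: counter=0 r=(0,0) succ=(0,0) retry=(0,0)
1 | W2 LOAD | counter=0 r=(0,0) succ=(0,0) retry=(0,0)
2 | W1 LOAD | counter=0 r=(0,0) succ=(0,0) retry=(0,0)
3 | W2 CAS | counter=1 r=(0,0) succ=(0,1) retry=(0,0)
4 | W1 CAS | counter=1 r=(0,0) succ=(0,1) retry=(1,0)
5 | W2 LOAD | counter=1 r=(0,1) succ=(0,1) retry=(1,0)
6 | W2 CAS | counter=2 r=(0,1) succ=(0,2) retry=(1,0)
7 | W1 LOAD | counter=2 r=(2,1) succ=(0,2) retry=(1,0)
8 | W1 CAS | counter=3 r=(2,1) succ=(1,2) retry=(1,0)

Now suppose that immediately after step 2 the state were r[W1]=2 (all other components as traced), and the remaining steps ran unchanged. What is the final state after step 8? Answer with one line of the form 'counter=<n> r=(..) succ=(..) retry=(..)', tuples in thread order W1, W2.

state after step 2 := counter=0 r=(2,0) succ=(0,0) retry=(0,0)
3 | W2 CAS | counter=1 r=(2,0) succ=(0,1) retry=(0,0)
4 | W1 CAS | counter=1 r=(2,0) succ=(0,1) retry=(1,0)
5 | W2 LOAD | counter=1 r=(2,1) succ=(0,1) retry=(1,0)
6 | W2 CAS | counter=2 r=(2,1) succ=(0,2) retry=(1,0)
7 | W1 LOAD | counter=2 r=(2,1) succ=(0,2) retry=(1,0)
8 | W1 CAS | counter=3 r=(2,1) succ=(1,2) retry=(1,0)

counter=3 r=(2,1) succ=(1,2) retry=(1,0)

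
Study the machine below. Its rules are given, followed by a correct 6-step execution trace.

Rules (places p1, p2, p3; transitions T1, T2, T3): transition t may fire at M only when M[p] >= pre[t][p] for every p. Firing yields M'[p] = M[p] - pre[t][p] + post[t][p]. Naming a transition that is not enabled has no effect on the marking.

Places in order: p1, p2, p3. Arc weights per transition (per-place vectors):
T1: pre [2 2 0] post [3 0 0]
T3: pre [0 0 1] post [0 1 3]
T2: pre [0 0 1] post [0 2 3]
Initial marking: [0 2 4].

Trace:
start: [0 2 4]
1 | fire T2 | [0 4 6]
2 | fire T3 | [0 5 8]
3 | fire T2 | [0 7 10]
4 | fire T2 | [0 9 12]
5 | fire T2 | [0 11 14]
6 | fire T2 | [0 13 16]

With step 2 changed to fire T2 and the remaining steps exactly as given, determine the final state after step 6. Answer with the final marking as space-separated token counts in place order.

(re-executing from step 2 with the substitution; state before step 2: [0 4 6])
2 | fire T2 | [0 6 8]
3 | fire T2 | [0 8 10]
4 | fire T2 | [0 10 12]
5 | fire T2 | [0 12 14]
6 | fire T2 | [0 14 16]

0 14 16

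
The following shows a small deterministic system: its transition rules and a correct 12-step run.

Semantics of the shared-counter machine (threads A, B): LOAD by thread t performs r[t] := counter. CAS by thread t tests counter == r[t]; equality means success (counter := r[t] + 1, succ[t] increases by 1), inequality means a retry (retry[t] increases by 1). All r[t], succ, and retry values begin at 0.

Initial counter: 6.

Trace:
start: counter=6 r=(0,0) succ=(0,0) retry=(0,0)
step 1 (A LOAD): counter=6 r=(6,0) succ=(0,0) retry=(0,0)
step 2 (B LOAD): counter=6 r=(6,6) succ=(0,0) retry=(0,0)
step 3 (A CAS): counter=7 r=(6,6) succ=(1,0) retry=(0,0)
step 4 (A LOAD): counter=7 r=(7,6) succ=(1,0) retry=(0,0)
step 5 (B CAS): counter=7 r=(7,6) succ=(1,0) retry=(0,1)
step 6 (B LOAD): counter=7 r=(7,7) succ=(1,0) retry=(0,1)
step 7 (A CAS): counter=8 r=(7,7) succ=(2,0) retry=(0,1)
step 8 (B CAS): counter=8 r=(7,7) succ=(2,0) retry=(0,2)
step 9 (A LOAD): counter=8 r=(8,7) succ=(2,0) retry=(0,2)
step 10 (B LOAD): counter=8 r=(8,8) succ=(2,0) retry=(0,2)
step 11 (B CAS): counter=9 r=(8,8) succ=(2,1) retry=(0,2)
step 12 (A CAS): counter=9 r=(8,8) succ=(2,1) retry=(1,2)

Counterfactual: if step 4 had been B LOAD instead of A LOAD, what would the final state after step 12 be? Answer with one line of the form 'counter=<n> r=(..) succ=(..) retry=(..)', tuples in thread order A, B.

(re-executing from step 4 with the substitution; state before step 4: counter=7 r=(6,6) succ=(1,0) retry=(0,0))
step 4 (B LOAD): counter=7 r=(6,7) succ=(1,0) retry=(0,0)
step 5 (B CAS): counter=8 r=(6,7) succ=(1,1) retry=(0,0)
step 6 (B LOAD): counter=8 r=(6,8) succ=(1,1) retry=(0,0)
step 7 (A CAS): counter=8 r=(6,8) succ=(1,1) retry=(1,0)
step 8 (B CAS): counter=9 r=(6,8) succ=(1,2) retry=(1,0)
step 9 (A LOAD): counter=9 r=(9,8) succ=(1,2) retry=(1,0)
step 10 (B LOAD): counter=9 r=(9,9) succ=(1,2) retry=(1,0)
step 11 (B CAS): counter=10 r=(9,9) succ=(1,3) retry=(1,0)
step 12 (A CAS): counter=10 r=(9,9) succ=(1,3) retry=(2,0)

counter=10 r=(9,9) succ=(1,3) retry=(2,0)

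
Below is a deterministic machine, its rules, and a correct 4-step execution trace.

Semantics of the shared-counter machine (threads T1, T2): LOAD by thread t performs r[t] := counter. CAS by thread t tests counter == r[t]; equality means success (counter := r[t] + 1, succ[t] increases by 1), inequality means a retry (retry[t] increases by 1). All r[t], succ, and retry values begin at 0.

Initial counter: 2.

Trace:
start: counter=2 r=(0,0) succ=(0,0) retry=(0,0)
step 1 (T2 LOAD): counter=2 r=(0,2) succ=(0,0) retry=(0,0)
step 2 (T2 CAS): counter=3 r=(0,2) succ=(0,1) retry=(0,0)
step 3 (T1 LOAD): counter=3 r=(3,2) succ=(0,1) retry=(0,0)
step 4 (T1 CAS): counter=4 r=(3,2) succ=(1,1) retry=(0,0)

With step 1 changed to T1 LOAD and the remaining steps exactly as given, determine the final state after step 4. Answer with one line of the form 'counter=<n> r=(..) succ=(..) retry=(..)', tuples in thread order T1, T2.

counter=3 r=(2,0) succ=(1,0) retry=(0,1)

(re-executing from step 1 with the substitution; state before step 1: counter=2 r=(0,0) succ=(0,0) retry=(0,0))
step 1 (T1 LOAD): counter=2 r=(2,0) succ=(0,0) retry=(0,0)
step 2 (T2 CAS): counter=2 r=(2,0) succ=(0,0) retry=(0,1)
step 3 (T1 LOAD): counter=2 r=(2,0) succ=(0,0) retry=(0,1)
step 4 (T1 CAS): counter=3 r=(2,0) succ=(1,0) retry=(0,1)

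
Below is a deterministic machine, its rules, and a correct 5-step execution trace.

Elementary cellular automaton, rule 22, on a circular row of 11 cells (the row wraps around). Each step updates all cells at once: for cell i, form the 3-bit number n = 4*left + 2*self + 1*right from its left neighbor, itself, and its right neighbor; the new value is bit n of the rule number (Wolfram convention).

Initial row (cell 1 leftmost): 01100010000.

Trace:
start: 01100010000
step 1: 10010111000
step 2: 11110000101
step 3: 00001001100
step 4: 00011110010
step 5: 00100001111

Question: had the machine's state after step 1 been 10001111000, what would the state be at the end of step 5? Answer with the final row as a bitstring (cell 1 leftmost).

state after step 1 := 10001111000
step 2: 11010000101
step 3: 00011001100
step 4: 00100110010
step 5: 01111001111

01111001111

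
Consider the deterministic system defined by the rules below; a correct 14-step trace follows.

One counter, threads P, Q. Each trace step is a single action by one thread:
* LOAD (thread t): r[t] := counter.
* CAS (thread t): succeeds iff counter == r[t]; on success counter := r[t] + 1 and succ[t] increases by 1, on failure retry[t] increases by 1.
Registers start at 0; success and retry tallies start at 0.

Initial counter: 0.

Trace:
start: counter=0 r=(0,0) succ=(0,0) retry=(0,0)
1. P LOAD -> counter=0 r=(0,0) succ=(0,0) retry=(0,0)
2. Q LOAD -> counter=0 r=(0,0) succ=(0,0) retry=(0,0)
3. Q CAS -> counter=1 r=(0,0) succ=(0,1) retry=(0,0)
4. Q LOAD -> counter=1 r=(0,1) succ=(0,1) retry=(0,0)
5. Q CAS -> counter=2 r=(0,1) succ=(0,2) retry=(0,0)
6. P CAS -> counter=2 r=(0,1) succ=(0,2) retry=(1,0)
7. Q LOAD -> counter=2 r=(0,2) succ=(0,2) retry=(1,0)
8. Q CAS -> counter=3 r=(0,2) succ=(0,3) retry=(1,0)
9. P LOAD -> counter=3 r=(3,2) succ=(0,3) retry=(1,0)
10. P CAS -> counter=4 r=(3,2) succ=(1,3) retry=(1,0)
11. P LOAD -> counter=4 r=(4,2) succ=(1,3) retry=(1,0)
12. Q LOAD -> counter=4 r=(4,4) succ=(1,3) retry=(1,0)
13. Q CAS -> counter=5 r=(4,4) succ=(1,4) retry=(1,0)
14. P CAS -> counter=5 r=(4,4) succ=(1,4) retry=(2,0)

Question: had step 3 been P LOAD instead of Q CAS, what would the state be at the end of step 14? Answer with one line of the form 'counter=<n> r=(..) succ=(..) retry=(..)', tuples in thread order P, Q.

counter=4 r=(3,3) succ=(1,3) retry=(2,0)

(re-executing from step 3 with the substitution; state before step 3: counter=0 r=(0,0) succ=(0,0) retry=(0,0))
3. P LOAD -> counter=0 r=(0,0) succ=(0,0) retry=(0,0)
4. Q LOAD -> counter=0 r=(0,0) succ=(0,0) retry=(0,0)
5. Q CAS -> counter=1 r=(0,0) succ=(0,1) retry=(0,0)
6. P CAS -> counter=1 r=(0,0) succ=(0,1) retry=(1,0)
7. Q LOAD -> counter=1 r=(0,1) succ=(0,1) retry=(1,0)
8. Q CAS -> counter=2 r=(0,1) succ=(0,2) retry=(1,0)
9. P LOAD -> counter=2 r=(2,1) succ=(0,2) retry=(1,0)
10. P CAS -> counter=3 r=(2,1) succ=(1,2) retry=(1,0)
11. P LOAD -> counter=3 r=(3,1) succ=(1,2) retry=(1,0)
12. Q LOAD -> counter=3 r=(3,3) succ=(1,2) retry=(1,0)
13. Q CAS -> counter=4 r=(3,3) succ=(1,3) retry=(1,0)
14. P CAS -> counter=4 r=(3,3) succ=(1,3) retry=(2,0)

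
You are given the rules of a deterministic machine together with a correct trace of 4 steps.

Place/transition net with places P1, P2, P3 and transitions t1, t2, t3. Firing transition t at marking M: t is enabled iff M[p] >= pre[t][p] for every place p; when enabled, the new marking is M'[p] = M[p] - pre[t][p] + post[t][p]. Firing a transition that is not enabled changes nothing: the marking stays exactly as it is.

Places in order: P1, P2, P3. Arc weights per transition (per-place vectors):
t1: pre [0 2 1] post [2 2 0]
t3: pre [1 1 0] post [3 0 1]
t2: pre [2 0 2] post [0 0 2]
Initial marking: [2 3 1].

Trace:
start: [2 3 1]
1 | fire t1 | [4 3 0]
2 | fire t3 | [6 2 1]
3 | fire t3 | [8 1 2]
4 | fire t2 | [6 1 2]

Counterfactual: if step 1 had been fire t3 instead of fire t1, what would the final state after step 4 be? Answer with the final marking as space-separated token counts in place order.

6 0 4

(re-executing from step 1 with the substitution; state before step 1: [2 3 1])
1 | fire t3 | [4 2 2]
2 | fire t3 | [6 1 3]
3 | fire t3 | [8 0 4]
4 | fire t2 | [6 0 4]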